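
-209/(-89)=2.35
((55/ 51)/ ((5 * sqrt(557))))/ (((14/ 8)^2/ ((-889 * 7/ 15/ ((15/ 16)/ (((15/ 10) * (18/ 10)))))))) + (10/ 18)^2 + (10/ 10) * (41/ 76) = 5221/ 6156 - 178816 * sqrt(557)/ 1183625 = -2.72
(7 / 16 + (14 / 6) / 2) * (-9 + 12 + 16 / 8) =385 / 48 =8.02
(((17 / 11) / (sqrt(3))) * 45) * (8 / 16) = 255 * sqrt(3) / 22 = 20.08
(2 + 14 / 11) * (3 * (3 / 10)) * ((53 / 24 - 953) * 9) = -5545017 / 220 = -25204.62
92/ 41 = 2.24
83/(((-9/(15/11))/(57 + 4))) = -25315/33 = -767.12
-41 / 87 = -0.47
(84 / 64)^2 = 441 / 256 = 1.72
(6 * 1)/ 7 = 6/ 7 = 0.86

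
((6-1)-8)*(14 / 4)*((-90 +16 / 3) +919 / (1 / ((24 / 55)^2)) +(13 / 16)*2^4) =-6563599 / 6050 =-1084.89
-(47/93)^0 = -1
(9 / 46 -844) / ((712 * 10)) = -7763 / 65504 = -0.12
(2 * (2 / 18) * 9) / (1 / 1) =2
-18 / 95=-0.19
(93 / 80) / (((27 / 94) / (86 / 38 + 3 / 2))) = 208351 / 13680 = 15.23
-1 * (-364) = 364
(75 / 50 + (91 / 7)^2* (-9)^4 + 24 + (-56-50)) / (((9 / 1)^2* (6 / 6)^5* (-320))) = -2217457 / 51840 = -42.78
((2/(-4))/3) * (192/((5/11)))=-352/5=-70.40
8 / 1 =8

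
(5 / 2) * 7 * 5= 175 / 2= 87.50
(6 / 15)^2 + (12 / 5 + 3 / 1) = 139 / 25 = 5.56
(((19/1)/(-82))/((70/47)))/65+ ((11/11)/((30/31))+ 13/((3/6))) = 30255731/1119300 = 27.03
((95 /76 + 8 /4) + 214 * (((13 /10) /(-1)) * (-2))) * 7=78351 /20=3917.55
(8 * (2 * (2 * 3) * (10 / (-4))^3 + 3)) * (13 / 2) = -9594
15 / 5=3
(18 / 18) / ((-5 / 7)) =-7 / 5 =-1.40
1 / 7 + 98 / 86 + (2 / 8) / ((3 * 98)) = 64891 / 50568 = 1.28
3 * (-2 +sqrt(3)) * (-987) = 5922 - 2961 * sqrt(3) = 793.40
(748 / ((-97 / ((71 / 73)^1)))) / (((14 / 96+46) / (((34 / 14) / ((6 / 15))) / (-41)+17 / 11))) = -1022338656 / 4501427105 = -0.23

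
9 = 9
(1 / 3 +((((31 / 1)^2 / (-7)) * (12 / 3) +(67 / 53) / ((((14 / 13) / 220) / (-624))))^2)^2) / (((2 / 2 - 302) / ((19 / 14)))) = -738186886991396563041405743412931 / 239503257385602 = -3082158025946637810.94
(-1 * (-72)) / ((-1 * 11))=-72 / 11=-6.55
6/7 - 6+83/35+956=33363/35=953.23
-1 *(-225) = 225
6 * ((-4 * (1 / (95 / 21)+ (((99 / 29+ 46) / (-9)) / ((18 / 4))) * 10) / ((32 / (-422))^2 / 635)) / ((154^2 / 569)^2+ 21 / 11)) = 53832566075192138047 / 2948613876760608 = 18256.91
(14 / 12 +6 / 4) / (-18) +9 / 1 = 239 / 27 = 8.85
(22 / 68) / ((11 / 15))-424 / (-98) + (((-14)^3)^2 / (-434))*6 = -5375842471 / 51646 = -104090.20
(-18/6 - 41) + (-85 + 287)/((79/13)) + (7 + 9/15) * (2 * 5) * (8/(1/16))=767662/79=9717.24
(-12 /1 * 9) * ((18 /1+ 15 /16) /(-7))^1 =8181 /28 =292.18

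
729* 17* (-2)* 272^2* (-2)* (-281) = -1030577292288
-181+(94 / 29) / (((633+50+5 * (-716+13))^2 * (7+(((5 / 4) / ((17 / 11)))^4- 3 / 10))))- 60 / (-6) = -118389249132237061 / 692334790476561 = -171.00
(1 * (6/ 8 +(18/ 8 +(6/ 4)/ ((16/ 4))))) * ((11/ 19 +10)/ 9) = 603/ 152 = 3.97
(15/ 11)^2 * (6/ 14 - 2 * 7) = -21375/ 847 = -25.24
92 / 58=46 / 29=1.59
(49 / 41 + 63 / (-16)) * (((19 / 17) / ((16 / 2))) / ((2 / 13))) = -444353 / 178432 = -2.49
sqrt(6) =2.45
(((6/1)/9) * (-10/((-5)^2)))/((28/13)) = -13/105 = -0.12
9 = 9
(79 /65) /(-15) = -0.08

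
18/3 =6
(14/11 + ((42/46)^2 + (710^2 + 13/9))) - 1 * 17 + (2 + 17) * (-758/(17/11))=440495066239/890307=494767.61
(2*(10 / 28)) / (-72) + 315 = 158755 / 504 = 314.99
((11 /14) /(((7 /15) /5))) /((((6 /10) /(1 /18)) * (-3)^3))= -0.03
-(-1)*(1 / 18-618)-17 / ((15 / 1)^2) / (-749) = -69426047 / 112350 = -617.94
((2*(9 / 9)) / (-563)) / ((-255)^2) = -2 / 36609075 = -0.00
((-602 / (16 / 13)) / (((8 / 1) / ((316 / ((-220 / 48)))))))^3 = 797580599795047341 / 10648000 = 74904263692.25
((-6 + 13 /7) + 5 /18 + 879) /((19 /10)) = 551335 /1197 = 460.60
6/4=1.50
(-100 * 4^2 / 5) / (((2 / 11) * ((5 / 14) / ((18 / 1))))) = -88704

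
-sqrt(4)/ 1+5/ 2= 1/ 2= 0.50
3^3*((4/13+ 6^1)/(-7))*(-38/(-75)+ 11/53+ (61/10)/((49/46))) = -156.70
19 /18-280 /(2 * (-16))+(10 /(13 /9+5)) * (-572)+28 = -887171 /1044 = -849.78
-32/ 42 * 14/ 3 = -32/ 9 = -3.56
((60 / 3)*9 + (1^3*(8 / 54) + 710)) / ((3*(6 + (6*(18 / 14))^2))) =588833 / 130005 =4.53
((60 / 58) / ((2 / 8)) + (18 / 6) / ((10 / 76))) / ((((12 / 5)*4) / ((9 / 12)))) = 2.10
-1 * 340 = -340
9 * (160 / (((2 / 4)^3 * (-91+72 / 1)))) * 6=-69120 / 19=-3637.89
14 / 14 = 1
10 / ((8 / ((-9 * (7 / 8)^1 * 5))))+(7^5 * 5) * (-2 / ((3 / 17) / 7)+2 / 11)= -6651546.79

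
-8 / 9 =-0.89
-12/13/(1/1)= -12/13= -0.92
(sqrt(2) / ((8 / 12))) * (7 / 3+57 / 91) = 404 * sqrt(2) / 91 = 6.28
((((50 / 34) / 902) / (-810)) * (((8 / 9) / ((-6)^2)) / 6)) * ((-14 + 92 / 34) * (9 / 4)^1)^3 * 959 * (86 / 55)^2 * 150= 217889710080 / 4557824491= 47.81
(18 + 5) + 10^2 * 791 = 79123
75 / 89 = 0.84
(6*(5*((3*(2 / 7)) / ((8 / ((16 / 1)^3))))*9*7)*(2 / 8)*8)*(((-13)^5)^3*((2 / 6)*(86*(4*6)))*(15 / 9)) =-97364904819686389968076800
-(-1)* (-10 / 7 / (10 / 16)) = -16 / 7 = -2.29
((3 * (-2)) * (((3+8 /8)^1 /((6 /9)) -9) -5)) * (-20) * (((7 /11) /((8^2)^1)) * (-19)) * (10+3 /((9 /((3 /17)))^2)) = 5766215 /3179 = 1813.85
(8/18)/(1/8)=32/9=3.56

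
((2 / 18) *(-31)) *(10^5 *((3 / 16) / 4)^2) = -756.84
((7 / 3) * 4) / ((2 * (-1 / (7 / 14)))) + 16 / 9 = -5 / 9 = -0.56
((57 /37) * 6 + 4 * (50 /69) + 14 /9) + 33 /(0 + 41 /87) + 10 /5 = 26918255 /314019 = 85.72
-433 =-433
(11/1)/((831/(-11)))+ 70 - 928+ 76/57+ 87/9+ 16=-690682/831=-831.15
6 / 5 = 1.20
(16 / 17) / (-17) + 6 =1718 / 289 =5.94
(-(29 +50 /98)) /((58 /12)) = -8676 /1421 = -6.11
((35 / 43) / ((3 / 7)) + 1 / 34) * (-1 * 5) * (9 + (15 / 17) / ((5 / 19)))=-1480325 / 12427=-119.12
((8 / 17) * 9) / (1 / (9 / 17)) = 648 / 289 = 2.24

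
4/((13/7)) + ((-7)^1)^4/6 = 31381/78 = 402.32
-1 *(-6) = 6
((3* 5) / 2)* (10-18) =-60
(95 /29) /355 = 19 /2059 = 0.01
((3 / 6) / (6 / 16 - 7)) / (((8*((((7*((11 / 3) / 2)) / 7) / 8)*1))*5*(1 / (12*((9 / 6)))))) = -432 / 2915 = -0.15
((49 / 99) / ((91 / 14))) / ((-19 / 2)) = -0.01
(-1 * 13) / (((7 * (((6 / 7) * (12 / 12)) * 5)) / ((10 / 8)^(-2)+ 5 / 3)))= -2249 / 2250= -1.00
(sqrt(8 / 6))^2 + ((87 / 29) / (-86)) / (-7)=2417 / 1806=1.34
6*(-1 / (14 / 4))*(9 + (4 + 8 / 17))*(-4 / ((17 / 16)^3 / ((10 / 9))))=150077440 / 1753941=85.57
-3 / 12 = -1 / 4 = -0.25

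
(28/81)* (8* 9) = 224/9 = 24.89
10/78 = 5/39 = 0.13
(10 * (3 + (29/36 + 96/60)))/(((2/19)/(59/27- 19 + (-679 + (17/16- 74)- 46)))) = -6506924851/15552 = -418397.95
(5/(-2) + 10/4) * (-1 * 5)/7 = 0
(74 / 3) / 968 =37 / 1452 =0.03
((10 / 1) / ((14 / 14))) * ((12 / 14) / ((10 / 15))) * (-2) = -180 / 7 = -25.71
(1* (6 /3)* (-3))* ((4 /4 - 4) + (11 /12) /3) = 97 /6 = 16.17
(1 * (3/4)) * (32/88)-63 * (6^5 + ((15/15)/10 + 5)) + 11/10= -26961436/55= -490207.93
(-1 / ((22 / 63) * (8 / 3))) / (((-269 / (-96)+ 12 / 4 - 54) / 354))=57348 / 7271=7.89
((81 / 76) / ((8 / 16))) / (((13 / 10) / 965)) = 390825 / 247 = 1582.29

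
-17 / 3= -5.67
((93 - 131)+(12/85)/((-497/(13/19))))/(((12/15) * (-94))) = 15250523/30179828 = 0.51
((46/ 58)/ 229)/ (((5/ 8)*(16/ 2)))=23/ 33205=0.00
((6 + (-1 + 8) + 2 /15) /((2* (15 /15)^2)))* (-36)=-236.40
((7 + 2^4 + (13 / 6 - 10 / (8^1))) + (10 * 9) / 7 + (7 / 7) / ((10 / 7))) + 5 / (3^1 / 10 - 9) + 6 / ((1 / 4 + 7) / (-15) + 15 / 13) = 292054813 / 6370140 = 45.85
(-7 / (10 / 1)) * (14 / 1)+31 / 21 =-874 / 105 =-8.32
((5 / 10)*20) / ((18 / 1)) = 5 / 9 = 0.56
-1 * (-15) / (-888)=-5 / 296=-0.02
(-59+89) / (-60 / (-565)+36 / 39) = 7345 / 252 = 29.15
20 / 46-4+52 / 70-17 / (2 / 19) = -164.32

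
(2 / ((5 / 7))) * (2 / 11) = 28 / 55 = 0.51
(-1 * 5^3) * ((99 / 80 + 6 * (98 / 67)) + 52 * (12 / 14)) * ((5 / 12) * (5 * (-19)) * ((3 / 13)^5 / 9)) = 218883313125 / 11144730688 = 19.64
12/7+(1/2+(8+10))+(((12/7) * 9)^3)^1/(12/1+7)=2782897/13034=213.51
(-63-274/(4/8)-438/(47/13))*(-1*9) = 6589.34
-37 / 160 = -0.23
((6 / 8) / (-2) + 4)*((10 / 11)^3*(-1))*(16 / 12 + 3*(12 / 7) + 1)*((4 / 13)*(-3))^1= 2276500 / 121121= 18.80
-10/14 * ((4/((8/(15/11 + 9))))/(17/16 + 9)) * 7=-4560/1771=-2.57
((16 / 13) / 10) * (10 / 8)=2 / 13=0.15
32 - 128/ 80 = 152/ 5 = 30.40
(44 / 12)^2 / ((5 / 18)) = 242 / 5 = 48.40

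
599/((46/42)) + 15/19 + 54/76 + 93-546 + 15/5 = 4527/46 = 98.41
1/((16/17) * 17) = 1/16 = 0.06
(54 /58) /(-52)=-27 /1508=-0.02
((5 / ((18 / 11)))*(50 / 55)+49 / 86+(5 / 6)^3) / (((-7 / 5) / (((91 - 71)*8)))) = -3646700 / 8127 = -448.71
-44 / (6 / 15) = -110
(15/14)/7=15/98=0.15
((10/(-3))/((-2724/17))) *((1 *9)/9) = 85/4086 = 0.02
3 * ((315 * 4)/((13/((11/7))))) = 5940/13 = 456.92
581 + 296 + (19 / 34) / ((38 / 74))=29855 / 34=878.09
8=8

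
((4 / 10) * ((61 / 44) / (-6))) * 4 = -61 / 165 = -0.37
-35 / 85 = -7 / 17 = -0.41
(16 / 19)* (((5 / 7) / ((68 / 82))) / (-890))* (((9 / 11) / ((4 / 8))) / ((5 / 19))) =-0.01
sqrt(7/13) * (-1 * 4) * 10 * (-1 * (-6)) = -240 * sqrt(91)/13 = -176.11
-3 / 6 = -1 / 2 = -0.50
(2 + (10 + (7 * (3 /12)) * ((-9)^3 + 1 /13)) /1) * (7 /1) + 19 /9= -1034654 /117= -8843.20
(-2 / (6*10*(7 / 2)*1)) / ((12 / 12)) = -1 / 105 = -0.01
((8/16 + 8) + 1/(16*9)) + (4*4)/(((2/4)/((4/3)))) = 51.17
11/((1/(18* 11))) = 2178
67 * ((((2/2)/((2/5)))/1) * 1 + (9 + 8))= 2613/2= 1306.50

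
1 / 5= 0.20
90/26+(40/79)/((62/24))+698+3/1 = 704.66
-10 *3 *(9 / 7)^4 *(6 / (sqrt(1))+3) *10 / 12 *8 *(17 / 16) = -25095825 / 4802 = -5226.12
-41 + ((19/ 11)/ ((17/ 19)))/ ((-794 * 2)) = -12175557/ 296956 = -41.00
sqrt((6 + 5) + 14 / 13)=sqrt(2041) / 13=3.48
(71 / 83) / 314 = 71 / 26062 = 0.00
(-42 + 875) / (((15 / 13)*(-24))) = -10829 / 360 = -30.08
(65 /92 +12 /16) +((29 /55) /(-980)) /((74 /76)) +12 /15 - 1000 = -11441355294 /11467225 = -997.74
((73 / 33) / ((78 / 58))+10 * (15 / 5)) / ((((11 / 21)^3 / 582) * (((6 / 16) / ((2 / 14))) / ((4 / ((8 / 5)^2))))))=14518157325 / 190333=76277.67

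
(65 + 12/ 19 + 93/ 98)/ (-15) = -123973/ 27930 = -4.44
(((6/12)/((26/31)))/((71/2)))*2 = 31/923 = 0.03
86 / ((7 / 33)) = 2838 / 7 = 405.43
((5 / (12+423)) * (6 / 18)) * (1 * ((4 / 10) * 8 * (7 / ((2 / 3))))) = 56 / 435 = 0.13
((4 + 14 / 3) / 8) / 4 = 13 / 48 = 0.27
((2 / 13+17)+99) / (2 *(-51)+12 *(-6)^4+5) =302 / 40183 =0.01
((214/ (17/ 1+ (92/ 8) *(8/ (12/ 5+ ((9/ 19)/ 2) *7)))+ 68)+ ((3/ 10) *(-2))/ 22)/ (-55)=-1.33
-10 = -10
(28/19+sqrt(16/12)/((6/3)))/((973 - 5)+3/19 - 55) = 19 * sqrt(3)/52050+14/8675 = 0.00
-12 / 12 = -1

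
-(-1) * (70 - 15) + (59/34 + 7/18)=8740/153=57.12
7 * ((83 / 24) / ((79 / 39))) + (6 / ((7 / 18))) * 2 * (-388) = -52913785 / 4424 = -11960.62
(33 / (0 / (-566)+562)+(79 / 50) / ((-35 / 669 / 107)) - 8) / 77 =-796488071 / 18932375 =-42.07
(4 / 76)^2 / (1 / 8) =8 / 361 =0.02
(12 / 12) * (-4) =-4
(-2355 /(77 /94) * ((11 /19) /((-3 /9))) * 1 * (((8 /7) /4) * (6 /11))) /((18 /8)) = 345.86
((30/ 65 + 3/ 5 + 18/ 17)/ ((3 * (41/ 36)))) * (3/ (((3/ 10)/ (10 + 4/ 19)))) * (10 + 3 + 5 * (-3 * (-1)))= 305452224/ 172159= 1774.24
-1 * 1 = -1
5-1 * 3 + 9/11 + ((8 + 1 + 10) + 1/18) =21.87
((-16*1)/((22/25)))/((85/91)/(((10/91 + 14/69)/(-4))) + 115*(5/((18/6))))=-29460/291203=-0.10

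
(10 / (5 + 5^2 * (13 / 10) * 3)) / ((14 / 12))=24 / 287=0.08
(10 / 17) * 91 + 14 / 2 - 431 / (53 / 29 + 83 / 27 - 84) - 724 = -692816545 / 1052878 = -658.02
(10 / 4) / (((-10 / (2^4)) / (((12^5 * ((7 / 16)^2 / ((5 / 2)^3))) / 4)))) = -381024 / 125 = -3048.19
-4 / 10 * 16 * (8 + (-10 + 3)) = -32 / 5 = -6.40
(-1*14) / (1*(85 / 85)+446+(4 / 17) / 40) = -2380 / 75991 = -0.03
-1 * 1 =-1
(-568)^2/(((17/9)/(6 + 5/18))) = 18228256/17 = 1072250.35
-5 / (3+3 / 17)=-85 / 54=-1.57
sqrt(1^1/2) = sqrt(2)/2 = 0.71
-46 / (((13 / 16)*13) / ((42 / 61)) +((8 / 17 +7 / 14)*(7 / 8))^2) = -71468544 / 24954989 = -2.86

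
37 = 37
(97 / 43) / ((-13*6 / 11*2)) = -1067 / 6708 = -0.16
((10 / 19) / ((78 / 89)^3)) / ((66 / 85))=299611825 / 297544104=1.01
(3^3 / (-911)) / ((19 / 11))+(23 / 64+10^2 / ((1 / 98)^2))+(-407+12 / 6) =1063459800219 / 1107776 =959995.34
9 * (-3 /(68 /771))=-20817 /68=-306.13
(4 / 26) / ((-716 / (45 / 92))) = -45 / 428168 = -0.00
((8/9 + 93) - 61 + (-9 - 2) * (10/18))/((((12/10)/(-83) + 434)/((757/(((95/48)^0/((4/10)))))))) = 15142271/810468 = 18.68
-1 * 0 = 0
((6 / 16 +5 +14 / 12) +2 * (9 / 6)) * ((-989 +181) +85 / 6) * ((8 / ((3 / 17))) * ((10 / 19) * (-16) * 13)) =19284053360 / 513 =37590747.29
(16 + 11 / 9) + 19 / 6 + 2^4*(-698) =-200657 / 18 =-11147.61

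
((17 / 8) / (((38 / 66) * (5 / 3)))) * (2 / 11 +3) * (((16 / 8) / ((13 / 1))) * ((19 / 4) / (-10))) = -0.51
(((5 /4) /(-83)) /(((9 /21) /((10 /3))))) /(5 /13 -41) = 2275 /788832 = 0.00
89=89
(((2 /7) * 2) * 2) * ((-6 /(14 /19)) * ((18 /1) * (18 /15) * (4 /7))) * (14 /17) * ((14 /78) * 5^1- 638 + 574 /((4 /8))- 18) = -2524518144 /54145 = -46625.14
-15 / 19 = -0.79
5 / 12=0.42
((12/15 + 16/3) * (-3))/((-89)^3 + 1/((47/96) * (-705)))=0.00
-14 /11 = -1.27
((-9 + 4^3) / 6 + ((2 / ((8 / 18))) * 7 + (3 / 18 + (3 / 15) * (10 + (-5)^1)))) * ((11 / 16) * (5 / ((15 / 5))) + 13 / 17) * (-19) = -7434871 / 4896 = -1518.56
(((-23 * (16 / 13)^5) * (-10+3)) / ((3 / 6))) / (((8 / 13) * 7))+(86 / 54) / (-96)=15626748581 / 74030112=211.09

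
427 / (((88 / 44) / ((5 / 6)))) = 2135 / 12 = 177.92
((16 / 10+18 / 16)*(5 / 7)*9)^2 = 962361 / 3136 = 306.88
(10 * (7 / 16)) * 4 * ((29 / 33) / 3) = 1015 / 198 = 5.13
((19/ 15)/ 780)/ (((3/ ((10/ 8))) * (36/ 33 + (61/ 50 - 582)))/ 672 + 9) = 4180/ 17837001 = 0.00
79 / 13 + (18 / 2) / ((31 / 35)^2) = 219244 / 12493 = 17.55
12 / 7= 1.71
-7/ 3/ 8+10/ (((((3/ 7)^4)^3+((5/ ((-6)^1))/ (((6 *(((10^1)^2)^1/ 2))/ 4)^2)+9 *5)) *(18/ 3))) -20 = -2043747569545216613/ 100902737597839176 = -20.25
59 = 59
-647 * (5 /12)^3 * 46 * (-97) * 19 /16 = 247989.76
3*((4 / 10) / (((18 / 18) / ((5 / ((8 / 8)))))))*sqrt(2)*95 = 570*sqrt(2) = 806.10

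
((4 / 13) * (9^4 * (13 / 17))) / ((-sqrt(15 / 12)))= -52488 * sqrt(5) / 85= -1380.79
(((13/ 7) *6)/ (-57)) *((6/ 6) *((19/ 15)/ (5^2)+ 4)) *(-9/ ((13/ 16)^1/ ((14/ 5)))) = 24.56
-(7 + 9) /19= -16 /19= -0.84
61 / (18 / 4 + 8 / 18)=1098 / 89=12.34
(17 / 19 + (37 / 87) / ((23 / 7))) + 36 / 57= 62950 / 38019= 1.66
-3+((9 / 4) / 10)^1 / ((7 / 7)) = -111 / 40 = -2.78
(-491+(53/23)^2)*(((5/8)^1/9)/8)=-4.22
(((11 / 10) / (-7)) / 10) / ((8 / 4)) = -11 / 1400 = -0.01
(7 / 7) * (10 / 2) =5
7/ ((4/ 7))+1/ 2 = 51/ 4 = 12.75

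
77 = 77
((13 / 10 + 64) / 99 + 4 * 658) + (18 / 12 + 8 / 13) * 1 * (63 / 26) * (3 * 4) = 450761327 / 167310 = 2694.17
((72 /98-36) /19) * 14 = -3456 /133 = -25.98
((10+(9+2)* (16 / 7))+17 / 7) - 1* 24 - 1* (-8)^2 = -353 / 7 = -50.43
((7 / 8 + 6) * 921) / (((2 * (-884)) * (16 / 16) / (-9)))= 455895 / 14144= 32.23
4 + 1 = 5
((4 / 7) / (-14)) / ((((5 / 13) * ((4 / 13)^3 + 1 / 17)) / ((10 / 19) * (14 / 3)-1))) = -80599142 / 45875025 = -1.76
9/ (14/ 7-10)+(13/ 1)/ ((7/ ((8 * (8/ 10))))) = 3013/ 280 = 10.76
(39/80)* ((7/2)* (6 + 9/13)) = 11.42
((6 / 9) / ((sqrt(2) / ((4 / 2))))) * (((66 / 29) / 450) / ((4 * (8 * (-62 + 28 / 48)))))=-sqrt(2) / 582900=-0.00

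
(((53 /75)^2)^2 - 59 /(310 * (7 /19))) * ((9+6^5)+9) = -1588832607643 /762890625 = -2082.65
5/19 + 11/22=29/38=0.76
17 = 17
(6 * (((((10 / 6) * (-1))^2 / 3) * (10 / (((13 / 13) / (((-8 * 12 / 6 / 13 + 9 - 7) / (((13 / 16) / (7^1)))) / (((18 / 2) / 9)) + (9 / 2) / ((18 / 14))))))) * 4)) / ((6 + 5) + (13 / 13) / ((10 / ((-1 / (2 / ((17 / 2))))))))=45640000 / 214461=212.81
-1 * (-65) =65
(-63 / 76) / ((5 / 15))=-189 / 76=-2.49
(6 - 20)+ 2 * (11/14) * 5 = -43/7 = -6.14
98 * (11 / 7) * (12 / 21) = 88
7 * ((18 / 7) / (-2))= -9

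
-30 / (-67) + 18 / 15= 552 / 335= 1.65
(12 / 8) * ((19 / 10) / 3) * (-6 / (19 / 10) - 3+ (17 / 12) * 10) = 913 / 120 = 7.61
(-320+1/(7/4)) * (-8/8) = 2236/7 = 319.43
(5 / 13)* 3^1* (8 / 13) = 120 / 169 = 0.71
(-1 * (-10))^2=100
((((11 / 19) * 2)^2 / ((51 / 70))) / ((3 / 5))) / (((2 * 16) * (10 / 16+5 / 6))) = 1210 / 18411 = 0.07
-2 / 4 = -1 / 2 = -0.50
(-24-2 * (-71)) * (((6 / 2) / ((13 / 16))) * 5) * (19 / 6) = 89680 / 13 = 6898.46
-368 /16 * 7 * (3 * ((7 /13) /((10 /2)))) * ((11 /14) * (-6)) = 15939 /65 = 245.22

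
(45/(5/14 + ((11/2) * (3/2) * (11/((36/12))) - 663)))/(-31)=1260/548917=0.00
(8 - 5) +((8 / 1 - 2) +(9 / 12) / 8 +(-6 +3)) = 195 / 32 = 6.09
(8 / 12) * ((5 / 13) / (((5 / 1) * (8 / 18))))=3 / 26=0.12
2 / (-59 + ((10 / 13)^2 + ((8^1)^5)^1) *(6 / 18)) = 338 / 1835993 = 0.00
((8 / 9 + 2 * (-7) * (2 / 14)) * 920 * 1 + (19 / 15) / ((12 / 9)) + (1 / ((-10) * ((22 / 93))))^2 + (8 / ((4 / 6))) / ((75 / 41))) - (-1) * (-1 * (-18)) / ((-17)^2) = -1014.47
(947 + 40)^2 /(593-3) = 974169 /590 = 1651.13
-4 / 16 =-0.25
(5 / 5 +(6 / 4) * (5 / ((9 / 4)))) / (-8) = -13 / 24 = -0.54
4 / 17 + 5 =89 / 17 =5.24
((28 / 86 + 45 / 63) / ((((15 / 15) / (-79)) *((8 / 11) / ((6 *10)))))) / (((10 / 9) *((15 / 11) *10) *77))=-2447973 / 421400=-5.81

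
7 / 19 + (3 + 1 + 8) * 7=1603 / 19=84.37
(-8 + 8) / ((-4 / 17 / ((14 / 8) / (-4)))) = 0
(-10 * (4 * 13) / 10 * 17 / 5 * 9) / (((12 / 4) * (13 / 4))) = -816 / 5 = -163.20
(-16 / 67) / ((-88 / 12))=24 / 737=0.03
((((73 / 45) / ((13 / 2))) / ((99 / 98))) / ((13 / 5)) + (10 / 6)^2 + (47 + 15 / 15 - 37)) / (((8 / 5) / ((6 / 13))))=2611190 / 652509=4.00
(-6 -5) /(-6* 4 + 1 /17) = 0.46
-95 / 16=-5.94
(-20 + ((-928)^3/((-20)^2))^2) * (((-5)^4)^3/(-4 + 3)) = -974558529121517187500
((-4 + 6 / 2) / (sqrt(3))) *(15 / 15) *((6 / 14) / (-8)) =sqrt(3) / 56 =0.03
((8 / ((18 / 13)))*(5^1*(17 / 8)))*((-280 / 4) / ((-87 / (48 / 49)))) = 88400 / 1827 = 48.39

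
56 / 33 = 1.70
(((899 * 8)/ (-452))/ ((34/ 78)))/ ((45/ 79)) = -1846546/ 28815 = -64.08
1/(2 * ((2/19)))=19/4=4.75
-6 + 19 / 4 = -5 / 4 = -1.25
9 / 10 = 0.90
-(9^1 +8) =-17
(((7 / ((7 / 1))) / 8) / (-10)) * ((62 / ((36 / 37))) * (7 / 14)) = -1147 / 2880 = -0.40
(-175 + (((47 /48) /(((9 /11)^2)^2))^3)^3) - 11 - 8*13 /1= 845.31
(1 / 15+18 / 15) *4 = 76 / 15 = 5.07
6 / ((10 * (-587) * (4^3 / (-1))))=3 / 187840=0.00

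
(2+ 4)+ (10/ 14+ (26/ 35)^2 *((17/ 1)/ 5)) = 52617/ 6125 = 8.59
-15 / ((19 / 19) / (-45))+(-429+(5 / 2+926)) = 2349 / 2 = 1174.50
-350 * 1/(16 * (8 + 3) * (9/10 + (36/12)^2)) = -875/4356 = -0.20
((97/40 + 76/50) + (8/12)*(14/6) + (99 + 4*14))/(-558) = -288901/1004400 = -0.29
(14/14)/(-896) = -1/896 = -0.00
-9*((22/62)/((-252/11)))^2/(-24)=14641/162739584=0.00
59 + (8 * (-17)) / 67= 3817 / 67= 56.97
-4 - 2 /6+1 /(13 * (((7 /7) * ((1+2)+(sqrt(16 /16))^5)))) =-673 /156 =-4.31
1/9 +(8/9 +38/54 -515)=-13859/27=-513.30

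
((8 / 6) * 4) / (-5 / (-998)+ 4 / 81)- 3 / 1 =417945 / 4397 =95.05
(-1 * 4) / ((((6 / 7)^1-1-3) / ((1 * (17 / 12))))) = 1.80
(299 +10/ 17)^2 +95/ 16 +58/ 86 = 17847105173/ 198832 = 89759.72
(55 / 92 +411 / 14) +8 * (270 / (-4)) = -328469 / 644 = -510.05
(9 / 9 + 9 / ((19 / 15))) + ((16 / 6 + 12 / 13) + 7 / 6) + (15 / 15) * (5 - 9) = 8.86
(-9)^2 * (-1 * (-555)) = 44955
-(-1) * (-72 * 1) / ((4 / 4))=-72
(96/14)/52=12/91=0.13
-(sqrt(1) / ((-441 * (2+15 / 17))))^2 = -289 / 466948881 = -0.00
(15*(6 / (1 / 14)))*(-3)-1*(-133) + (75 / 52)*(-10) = -95197 / 26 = -3661.42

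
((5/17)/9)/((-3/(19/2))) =-95/918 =-0.10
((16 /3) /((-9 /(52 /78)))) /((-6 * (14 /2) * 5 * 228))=4 /484785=0.00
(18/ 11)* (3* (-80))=-392.73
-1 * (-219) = 219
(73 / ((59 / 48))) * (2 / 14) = 8.48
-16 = -16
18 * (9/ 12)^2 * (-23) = -1863/ 8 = -232.88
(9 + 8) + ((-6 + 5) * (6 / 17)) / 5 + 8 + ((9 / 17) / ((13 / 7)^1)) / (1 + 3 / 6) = 27757 / 1105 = 25.12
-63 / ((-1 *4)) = 63 / 4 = 15.75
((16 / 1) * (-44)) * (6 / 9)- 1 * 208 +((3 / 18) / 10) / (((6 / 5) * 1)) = -48767 / 72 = -677.32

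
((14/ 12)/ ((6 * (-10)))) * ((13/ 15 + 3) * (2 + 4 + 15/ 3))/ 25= -2233/ 67500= -0.03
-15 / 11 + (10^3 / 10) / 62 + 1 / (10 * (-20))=16659 / 68200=0.24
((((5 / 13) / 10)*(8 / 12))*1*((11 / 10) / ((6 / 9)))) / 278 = 11 / 72280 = 0.00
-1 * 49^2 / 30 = -2401 / 30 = -80.03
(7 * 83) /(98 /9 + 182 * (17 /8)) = 2988 /2045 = 1.46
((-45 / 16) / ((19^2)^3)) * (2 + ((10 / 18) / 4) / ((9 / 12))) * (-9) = 885 / 752734096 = 0.00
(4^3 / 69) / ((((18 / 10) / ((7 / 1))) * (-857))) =-2240 / 532197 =-0.00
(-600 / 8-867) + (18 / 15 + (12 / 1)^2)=-3984 / 5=-796.80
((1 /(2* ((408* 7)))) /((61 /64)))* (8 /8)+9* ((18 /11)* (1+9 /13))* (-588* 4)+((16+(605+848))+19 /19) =-57149.08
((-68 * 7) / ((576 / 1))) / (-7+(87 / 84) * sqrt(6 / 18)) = 24157 * sqrt(3) / 4118652+40817 / 343221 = 0.13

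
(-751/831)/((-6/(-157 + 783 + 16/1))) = 80357/831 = 96.70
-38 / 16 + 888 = 885.62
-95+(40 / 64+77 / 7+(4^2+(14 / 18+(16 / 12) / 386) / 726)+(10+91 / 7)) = -44.37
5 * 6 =30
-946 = -946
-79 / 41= -1.93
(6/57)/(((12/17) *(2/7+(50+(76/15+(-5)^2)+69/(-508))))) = 151130/81296269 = 0.00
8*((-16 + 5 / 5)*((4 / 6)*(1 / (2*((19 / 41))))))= -1640 / 19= -86.32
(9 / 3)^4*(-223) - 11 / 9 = -18064.22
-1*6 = -6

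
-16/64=-1/4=-0.25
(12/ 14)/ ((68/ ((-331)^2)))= 328683/ 238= 1381.02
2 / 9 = 0.22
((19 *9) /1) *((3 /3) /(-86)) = -171 /86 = -1.99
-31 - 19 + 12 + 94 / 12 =-181 / 6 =-30.17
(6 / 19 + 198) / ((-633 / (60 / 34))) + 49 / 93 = -164743 / 6338229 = -0.03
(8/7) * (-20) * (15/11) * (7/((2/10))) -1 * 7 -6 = -12143/11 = -1103.91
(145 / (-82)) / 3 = -145 / 246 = -0.59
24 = 24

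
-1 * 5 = -5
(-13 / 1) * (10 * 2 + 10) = -390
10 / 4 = 5 / 2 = 2.50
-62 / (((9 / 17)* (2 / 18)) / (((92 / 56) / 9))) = -12121 / 63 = -192.40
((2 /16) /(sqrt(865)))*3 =3*sqrt(865) /6920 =0.01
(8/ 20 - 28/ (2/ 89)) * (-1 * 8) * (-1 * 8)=-398592/ 5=-79718.40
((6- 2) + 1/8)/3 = 11/8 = 1.38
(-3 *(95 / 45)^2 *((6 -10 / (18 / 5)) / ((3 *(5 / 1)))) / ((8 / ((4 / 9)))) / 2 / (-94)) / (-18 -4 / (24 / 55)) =-10469 / 335092140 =-0.00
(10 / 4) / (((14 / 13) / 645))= 41925 / 28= 1497.32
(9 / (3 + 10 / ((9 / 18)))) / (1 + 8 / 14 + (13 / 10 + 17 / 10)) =63 / 736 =0.09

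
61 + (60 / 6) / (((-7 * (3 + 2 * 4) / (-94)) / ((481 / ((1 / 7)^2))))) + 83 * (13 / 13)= 3166564 / 11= 287869.45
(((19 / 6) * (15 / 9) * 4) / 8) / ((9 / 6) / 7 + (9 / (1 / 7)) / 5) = 3325 / 16146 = 0.21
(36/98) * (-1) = -18/49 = -0.37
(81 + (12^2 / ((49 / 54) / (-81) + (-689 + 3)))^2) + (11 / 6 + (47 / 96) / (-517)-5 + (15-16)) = 22149466055735607 / 288117708024608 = 76.88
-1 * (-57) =57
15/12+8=37/4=9.25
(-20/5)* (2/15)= -8/15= -0.53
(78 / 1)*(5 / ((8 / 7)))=341.25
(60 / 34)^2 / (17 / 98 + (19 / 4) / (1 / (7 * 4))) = 88200 / 3771739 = 0.02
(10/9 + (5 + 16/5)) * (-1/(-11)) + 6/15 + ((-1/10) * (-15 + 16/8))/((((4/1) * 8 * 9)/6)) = 1.27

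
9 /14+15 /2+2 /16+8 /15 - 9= -167 /840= -0.20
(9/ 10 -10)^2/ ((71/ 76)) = 157339/ 1775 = 88.64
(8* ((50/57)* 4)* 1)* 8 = 12800/57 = 224.56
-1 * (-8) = 8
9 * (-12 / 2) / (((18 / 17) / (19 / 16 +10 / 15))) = -1513 / 16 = -94.56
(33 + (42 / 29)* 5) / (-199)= -1167 / 5771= -0.20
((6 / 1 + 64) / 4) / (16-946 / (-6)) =105 / 1042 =0.10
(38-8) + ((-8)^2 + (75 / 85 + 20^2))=8413 / 17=494.88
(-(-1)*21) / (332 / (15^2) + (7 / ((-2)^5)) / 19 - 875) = -2872800 / 119499719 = -0.02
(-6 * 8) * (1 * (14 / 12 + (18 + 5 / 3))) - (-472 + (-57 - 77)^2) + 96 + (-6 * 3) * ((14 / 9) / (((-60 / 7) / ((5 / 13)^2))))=-9322471 / 507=-18387.52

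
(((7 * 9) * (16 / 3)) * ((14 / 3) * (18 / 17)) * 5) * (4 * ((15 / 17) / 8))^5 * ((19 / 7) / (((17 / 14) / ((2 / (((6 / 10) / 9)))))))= 3817681875000 / 410338673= 9303.73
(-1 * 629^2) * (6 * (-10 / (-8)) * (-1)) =5934615 / 2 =2967307.50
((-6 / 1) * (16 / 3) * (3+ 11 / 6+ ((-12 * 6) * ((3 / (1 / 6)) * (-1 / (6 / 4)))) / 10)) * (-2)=87584 / 15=5838.93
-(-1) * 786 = 786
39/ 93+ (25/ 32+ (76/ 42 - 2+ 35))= 36.01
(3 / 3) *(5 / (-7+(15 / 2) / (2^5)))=-320 / 433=-0.74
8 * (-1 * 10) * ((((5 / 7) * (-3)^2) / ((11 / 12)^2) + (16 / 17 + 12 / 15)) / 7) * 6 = -64910976 / 100793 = -644.00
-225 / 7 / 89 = -0.36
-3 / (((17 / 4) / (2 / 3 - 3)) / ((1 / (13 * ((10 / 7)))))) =98 / 1105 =0.09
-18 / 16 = -9 / 8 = -1.12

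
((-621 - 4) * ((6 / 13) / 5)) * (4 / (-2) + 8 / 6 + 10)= -7000 / 13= -538.46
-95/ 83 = -1.14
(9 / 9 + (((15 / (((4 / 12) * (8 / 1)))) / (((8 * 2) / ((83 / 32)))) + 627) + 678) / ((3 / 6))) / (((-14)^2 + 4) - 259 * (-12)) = 5351063 / 6774784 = 0.79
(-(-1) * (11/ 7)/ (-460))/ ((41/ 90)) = -99/ 13202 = -0.01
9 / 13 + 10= 139 / 13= 10.69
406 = 406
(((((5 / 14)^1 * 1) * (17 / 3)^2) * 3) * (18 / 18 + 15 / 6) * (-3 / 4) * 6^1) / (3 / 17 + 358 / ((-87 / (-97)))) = -1.36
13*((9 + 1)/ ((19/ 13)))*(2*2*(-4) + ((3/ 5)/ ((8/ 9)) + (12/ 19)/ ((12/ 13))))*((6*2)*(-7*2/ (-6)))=-36463.27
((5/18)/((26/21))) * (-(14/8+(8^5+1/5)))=-4587793/624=-7352.23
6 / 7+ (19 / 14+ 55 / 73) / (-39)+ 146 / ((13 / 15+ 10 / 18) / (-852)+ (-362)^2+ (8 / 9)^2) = 5032328456066 / 6258026345389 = 0.80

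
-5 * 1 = -5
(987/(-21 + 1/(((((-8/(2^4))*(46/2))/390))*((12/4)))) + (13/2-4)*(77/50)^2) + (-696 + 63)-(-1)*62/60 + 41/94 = -68740730573/104763000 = -656.15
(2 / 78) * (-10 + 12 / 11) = -98 / 429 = -0.23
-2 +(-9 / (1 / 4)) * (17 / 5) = -622 / 5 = -124.40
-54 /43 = -1.26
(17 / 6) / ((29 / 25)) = 425 / 174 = 2.44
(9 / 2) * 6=27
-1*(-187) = 187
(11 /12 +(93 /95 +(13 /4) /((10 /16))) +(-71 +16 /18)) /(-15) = 215513 /51300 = 4.20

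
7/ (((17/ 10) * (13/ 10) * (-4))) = -175/ 221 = -0.79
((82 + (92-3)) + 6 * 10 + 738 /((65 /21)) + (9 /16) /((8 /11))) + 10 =3995299 /8320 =480.20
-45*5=-225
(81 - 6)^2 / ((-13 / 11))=-61875 / 13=-4759.62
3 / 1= 3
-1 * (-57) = 57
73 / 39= 1.87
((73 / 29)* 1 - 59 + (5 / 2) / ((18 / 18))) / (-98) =3131 / 5684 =0.55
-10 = -10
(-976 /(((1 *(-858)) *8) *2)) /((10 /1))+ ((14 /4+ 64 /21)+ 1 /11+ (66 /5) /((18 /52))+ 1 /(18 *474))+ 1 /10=44.88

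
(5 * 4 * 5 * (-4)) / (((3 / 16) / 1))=-6400 / 3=-2133.33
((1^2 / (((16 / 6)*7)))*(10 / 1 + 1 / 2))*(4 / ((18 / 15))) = 15 / 8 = 1.88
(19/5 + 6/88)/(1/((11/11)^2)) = 851/220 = 3.87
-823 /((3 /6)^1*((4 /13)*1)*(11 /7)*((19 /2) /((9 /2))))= -674037 /418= -1612.53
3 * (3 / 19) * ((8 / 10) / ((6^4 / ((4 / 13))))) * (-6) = -2 / 3705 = -0.00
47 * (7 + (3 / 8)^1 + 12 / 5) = 18377 / 40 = 459.42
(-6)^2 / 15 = 12 / 5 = 2.40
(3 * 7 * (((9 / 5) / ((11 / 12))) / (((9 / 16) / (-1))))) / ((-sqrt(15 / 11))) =1344 * sqrt(165) / 275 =62.78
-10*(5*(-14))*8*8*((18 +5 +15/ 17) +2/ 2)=18950400/ 17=1114729.41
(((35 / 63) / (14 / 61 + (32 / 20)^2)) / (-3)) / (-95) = 0.00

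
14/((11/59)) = 826/11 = 75.09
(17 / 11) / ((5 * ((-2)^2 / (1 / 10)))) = 17 / 2200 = 0.01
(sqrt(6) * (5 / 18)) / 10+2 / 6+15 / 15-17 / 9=-5 / 9+sqrt(6) / 36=-0.49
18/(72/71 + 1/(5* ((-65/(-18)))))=23075/1371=16.83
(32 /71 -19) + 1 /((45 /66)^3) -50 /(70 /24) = -54577069 /1677375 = -32.54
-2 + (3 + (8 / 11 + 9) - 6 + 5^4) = 6927 / 11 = 629.73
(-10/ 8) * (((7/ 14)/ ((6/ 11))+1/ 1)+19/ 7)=-1945/ 336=-5.79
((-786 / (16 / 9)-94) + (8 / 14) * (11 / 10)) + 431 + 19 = -23939 / 280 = -85.50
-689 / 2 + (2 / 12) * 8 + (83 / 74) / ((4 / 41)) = -294523 / 888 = -331.67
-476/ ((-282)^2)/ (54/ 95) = -0.01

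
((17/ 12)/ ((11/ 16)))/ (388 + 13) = 68/ 13233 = 0.01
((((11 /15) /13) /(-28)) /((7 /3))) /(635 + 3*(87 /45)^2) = -15 /11226488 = -0.00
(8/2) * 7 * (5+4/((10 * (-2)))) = 672/5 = 134.40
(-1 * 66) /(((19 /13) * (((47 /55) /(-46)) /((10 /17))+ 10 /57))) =-65122200 /207457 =-313.91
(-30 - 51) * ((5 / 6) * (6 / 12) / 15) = -9 / 4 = -2.25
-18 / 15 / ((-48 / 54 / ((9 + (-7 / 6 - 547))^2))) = 6279135 / 16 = 392445.94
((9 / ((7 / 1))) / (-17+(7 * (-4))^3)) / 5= -1 / 85435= -0.00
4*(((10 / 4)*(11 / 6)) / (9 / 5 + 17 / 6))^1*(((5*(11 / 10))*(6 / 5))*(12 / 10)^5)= 5645376 / 86875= 64.98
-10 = -10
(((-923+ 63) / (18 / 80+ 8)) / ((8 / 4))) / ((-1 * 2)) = 8600 / 329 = 26.14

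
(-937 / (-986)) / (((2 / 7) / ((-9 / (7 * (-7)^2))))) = -8433 / 96628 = -0.09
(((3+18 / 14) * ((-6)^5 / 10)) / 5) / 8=-2916 / 35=-83.31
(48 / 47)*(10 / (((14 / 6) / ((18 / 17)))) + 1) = 31632 / 5593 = 5.66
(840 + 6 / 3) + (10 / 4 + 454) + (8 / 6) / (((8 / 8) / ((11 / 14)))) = 54581 / 42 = 1299.55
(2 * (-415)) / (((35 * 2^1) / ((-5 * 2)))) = 830 / 7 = 118.57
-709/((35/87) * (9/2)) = -41122/105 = -391.64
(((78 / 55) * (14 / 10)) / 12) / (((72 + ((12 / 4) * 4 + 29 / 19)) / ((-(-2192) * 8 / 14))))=83296 / 34375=2.42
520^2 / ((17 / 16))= 4326400 / 17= 254494.12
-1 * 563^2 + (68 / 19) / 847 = -5100982049 / 16093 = -316969.00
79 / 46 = 1.72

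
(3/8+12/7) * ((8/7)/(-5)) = -0.48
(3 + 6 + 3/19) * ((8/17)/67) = 1392/21641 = 0.06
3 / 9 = 1 / 3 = 0.33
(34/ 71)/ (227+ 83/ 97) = 1649/ 784621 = 0.00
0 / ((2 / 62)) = 0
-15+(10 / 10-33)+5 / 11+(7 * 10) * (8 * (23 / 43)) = 119664 / 473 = 252.99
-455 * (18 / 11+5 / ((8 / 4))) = -41405 / 22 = -1882.05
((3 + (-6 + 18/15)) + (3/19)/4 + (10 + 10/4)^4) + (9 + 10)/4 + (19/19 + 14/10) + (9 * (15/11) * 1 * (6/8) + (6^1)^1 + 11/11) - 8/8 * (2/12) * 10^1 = 1225608931/50160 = 24433.99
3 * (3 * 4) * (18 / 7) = 648 / 7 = 92.57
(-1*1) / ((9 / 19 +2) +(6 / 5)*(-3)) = 95 / 107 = 0.89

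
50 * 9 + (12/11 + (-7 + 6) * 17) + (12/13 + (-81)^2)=1000430/143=6996.01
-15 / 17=-0.88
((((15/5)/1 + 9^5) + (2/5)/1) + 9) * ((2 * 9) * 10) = 10631052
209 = 209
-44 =-44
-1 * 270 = -270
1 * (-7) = -7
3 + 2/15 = 47/15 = 3.13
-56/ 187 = -0.30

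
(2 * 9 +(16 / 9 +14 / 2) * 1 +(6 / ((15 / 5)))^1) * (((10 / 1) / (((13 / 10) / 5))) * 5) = 5534.19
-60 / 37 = -1.62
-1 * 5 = -5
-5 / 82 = -0.06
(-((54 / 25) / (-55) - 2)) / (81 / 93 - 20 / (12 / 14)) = -260772 / 2872375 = -0.09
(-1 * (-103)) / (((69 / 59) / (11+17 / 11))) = 12154 / 11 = 1104.91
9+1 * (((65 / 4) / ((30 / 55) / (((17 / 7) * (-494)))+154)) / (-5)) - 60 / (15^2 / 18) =118899371 / 28452340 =4.18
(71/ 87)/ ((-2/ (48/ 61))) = -568/ 1769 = -0.32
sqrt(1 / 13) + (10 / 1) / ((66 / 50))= sqrt(13) / 13 + 250 / 33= 7.85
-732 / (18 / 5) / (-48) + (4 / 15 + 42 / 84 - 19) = -5039 / 360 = -14.00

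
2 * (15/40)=3/4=0.75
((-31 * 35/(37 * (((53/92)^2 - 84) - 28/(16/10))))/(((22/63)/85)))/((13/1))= 5.43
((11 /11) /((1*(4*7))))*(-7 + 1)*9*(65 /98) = -1755 /1372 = -1.28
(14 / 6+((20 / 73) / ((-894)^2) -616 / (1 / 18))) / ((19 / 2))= -323392331756 / 277135083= -1166.91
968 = 968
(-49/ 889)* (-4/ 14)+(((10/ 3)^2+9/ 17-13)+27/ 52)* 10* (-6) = 4246301/ 84201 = 50.43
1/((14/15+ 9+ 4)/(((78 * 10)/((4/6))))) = 17550/209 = 83.97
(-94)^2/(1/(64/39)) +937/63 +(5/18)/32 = 14514.98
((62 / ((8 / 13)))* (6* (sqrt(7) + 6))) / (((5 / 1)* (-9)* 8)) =-403 / 40- 403* sqrt(7) / 240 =-14.52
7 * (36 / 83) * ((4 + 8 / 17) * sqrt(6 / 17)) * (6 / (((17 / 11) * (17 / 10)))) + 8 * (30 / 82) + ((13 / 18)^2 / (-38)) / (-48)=70924049 / 24230016 + 12640320 * sqrt(102) / 6932243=21.34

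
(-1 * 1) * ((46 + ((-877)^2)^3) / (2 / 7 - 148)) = 3184898528699536145 / 1034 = 3080172658316766.10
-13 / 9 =-1.44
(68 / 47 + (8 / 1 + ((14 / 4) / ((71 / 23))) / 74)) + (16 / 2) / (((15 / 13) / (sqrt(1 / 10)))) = 52 * sqrt(10) / 75 + 4673119 / 493876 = 11.65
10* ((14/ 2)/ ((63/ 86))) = 860/ 9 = 95.56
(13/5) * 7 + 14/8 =19.95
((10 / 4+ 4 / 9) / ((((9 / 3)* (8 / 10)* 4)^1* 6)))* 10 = 1325 / 2592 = 0.51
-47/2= -23.50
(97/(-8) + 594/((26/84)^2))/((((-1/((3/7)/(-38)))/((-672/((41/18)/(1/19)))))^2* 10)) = 702594710208/37022762569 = 18.98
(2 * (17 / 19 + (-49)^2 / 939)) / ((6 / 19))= 61582 / 2817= 21.86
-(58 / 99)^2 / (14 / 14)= -0.34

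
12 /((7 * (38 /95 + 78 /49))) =105 /122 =0.86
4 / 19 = 0.21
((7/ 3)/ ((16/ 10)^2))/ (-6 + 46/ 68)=-2975/ 17376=-0.17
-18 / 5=-3.60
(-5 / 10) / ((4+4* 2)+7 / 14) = -1 / 25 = -0.04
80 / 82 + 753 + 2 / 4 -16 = 60555 / 82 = 738.48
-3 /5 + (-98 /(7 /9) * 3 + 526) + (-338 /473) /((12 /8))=1042423 /7095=146.92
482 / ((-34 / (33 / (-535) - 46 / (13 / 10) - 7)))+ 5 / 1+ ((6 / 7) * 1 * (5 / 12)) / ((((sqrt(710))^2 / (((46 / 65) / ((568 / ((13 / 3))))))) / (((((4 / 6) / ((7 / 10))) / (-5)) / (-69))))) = 382749184287935 / 630830356884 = 606.74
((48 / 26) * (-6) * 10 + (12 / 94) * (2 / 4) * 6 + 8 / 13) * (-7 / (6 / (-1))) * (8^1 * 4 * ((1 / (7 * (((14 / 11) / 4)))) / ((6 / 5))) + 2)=-5298530 / 2961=-1789.44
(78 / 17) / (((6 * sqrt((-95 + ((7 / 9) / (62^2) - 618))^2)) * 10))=17298 / 161283845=0.00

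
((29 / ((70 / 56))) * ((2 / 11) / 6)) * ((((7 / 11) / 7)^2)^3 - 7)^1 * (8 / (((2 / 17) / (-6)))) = 195637008576 / 97435855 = 2007.85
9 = 9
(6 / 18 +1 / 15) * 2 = 4 / 5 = 0.80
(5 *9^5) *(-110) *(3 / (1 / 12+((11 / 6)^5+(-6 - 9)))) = -16814005.85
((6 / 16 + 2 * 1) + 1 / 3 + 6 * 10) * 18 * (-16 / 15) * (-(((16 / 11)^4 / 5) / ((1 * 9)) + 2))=1665404104 / 658845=2527.76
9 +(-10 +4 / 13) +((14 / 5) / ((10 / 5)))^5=190366 / 40625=4.69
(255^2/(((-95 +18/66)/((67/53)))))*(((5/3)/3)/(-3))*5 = 133120625/165678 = 803.49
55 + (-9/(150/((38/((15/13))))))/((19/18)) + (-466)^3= -12649330359/125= -101194642.87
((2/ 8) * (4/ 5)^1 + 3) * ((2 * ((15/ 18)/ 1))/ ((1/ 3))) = 16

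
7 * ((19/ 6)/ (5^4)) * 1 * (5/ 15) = 133/ 11250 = 0.01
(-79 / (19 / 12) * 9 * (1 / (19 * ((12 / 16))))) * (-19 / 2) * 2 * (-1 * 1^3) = -11376 / 19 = -598.74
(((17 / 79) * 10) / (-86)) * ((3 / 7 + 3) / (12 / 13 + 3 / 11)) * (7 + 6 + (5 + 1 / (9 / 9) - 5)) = -194480 / 193629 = -1.00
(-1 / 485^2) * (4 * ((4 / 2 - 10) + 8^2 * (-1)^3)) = 288 / 235225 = 0.00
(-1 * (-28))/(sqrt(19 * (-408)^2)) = 7 * sqrt(19)/1938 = 0.02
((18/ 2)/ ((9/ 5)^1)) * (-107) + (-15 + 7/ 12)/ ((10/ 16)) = -8371/ 15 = -558.07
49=49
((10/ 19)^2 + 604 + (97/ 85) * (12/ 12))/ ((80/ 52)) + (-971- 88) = -665.48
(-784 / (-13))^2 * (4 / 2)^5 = 19668992 / 169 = 116384.57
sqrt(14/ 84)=0.41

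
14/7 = 2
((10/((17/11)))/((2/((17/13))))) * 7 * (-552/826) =-15180/767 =-19.79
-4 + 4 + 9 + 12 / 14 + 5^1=104 / 7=14.86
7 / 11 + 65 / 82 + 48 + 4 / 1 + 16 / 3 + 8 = 66.76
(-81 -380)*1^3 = -461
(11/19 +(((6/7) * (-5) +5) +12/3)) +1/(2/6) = 1103/133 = 8.29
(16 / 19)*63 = 1008 / 19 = 53.05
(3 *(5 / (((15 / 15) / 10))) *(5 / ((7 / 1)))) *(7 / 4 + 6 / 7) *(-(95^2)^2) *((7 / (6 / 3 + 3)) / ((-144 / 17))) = 2527005640625 / 672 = 3760425060.45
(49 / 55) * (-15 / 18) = -49 / 66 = -0.74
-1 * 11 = -11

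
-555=-555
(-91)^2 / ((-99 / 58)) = -480298 / 99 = -4851.49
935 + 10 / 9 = 8425 / 9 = 936.11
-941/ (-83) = 941/ 83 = 11.34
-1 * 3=-3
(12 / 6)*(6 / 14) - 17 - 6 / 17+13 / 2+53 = 10235 / 238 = 43.00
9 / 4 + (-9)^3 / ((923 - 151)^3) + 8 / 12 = 4025869733 / 1380298944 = 2.92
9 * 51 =459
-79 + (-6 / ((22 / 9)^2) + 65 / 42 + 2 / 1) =-194276 / 2541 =-76.46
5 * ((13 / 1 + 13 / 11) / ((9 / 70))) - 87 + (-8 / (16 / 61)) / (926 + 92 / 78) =1108514773 / 2386560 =464.48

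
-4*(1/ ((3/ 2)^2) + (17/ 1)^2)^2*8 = -2680898.77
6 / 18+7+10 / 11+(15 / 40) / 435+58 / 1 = 2535793 / 38280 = 66.24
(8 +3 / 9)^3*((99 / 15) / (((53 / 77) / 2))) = 5293750 / 477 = 11098.01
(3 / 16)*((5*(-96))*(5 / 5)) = -90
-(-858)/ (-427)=-858/ 427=-2.01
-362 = -362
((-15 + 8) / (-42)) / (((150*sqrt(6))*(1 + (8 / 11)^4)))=14641*sqrt(6) / 101179800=0.00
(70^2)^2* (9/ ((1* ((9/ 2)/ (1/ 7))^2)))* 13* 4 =101920000/ 9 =11324444.44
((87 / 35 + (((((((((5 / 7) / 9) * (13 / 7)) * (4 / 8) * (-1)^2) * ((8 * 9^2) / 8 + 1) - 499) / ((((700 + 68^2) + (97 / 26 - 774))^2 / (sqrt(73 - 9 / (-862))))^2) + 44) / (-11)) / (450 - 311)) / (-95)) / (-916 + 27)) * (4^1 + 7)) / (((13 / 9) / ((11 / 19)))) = 26374566702882084495559184848200655 / 2406596375472382362354453531070817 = 10.96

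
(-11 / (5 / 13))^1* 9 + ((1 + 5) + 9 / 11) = -13782 / 55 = -250.58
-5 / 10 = -0.50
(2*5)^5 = 100000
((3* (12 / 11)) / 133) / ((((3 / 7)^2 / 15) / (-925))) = -388500 / 209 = -1858.85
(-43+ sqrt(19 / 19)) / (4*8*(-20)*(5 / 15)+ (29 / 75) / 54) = 170100 / 863971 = 0.20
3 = 3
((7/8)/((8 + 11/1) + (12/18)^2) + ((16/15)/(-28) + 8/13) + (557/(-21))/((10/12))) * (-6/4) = 243409/5200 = 46.81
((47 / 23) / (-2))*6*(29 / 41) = -4089 / 943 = -4.34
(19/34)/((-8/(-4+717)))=-13547/272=-49.81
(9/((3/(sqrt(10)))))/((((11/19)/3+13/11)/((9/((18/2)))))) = 1881* sqrt(10)/862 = 6.90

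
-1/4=-0.25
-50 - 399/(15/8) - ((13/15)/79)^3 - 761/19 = -9575026963318/31616125875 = -302.85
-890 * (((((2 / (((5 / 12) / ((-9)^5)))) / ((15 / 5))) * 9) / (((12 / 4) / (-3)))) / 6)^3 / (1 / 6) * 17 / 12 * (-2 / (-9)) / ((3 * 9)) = -177216445359902684.16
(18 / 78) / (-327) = -1 / 1417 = -0.00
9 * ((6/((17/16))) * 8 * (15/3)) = 34560/17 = 2032.94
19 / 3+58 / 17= 497 / 51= 9.75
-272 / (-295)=0.92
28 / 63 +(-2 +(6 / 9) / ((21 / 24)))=-50 / 63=-0.79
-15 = -15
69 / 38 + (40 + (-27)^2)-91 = 25833 / 38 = 679.82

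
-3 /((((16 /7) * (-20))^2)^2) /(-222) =2401 /775946240000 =0.00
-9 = -9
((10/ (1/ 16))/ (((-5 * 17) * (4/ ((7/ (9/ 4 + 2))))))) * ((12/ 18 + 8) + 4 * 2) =-11200/ 867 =-12.92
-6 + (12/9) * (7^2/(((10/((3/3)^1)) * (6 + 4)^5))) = -4499951/750000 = -6.00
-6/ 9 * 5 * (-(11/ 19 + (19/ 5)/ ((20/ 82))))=5117/ 95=53.86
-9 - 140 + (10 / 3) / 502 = -112192 / 753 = -148.99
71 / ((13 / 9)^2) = 5751 / 169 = 34.03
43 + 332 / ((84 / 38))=4057 / 21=193.19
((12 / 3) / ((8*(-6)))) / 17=-1 / 204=-0.00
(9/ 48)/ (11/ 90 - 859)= -135/ 618392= -0.00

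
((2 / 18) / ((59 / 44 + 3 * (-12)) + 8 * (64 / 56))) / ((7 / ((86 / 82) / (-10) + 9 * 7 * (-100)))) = 56826946 / 14499855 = 3.92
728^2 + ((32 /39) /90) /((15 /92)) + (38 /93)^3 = 529984.12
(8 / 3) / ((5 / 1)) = 8 / 15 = 0.53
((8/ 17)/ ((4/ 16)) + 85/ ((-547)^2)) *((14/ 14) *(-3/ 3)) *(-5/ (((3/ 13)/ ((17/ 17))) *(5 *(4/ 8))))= 16.32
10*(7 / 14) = 5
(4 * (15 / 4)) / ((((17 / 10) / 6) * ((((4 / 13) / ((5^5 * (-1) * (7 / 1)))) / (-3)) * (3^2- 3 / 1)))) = 63984375 / 34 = 1881893.38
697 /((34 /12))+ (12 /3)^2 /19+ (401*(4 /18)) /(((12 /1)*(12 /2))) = 1527179 /6156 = 248.08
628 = 628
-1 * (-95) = 95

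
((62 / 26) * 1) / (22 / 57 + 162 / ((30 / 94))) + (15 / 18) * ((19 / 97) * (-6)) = -177941365 / 182562536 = -0.97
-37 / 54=-0.69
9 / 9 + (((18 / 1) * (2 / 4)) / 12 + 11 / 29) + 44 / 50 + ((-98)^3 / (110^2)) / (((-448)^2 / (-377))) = 566905237 / 179660800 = 3.16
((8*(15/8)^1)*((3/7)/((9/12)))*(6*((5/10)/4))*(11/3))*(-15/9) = -275/7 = -39.29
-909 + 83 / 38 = -34459 / 38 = -906.82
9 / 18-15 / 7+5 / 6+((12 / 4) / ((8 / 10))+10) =1087 / 84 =12.94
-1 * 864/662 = -432/331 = -1.31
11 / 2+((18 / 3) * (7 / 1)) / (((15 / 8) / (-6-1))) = -151.30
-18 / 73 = -0.25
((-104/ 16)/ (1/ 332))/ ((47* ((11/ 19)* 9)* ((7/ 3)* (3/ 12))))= -164008/ 10857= -15.11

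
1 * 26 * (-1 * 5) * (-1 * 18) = 2340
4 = 4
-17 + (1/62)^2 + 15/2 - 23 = -124929/3844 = -32.50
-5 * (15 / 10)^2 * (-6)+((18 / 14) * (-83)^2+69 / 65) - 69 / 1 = 8059731 / 910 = 8856.85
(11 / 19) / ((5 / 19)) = 11 / 5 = 2.20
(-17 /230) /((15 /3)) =-17 /1150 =-0.01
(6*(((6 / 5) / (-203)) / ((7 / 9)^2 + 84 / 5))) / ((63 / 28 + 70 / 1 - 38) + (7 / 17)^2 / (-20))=-1404540 / 23600608871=-0.00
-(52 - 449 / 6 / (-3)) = -1385 / 18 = -76.94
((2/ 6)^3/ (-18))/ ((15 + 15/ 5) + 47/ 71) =-71/ 643950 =-0.00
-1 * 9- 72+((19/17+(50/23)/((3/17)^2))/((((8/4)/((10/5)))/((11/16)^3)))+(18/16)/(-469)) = -391783533151/6760083456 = -57.96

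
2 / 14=1 / 7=0.14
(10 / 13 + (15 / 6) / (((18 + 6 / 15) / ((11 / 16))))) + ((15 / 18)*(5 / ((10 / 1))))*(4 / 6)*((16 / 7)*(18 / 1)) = 3292865 / 267904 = 12.29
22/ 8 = 11/ 4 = 2.75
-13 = -13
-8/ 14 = -4/ 7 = -0.57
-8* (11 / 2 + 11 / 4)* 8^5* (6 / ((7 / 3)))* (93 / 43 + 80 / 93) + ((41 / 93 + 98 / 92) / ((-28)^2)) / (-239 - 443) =-1653548669536057913 / 98357996352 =-16811532.68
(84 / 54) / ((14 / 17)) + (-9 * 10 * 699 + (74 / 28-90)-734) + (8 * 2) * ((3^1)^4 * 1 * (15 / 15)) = -62433.47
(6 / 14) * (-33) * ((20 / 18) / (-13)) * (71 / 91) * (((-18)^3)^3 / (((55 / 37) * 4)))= -260544927898368 / 8281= -31462978855.01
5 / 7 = 0.71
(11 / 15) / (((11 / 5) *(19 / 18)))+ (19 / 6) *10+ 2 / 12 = 32.15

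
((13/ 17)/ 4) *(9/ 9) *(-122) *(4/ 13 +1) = -61/ 2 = -30.50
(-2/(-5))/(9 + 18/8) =8/225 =0.04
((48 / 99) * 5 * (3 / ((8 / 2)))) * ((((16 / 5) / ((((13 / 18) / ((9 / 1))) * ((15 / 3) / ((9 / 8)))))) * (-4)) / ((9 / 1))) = -5184 / 715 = -7.25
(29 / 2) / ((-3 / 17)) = -82.17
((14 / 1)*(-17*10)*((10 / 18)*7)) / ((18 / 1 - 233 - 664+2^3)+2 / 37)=123284 / 11601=10.63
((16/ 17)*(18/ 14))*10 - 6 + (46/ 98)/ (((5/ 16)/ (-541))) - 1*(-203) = -2513591/ 4165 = -603.50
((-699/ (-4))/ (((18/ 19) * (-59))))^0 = 1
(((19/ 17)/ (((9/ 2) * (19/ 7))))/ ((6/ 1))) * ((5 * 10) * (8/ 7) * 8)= 3200/ 459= 6.97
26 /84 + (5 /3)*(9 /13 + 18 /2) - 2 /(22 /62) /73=7184315 /438438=16.39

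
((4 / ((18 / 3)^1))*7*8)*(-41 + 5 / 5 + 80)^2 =179200 / 3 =59733.33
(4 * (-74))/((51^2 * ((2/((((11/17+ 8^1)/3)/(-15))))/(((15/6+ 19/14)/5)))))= 1036/122825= 0.01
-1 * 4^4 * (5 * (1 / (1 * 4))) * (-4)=1280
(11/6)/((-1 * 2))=-11/12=-0.92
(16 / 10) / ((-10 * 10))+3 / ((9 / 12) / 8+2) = 11866 / 8375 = 1.42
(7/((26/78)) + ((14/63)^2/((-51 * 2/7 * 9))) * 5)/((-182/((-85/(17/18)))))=42895/4131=10.38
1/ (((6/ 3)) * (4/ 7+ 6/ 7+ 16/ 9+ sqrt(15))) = -6363/ 18731+ 3969 * sqrt(15)/ 37462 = 0.07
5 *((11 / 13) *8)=440 / 13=33.85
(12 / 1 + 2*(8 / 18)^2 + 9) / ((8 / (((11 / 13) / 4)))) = 19063 / 33696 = 0.57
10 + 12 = 22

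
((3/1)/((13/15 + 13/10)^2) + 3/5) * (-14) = -14658/845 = -17.35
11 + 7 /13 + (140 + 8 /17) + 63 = 215.01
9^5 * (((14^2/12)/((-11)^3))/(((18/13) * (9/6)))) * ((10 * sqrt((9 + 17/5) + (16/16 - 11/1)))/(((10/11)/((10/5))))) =-1857492 * sqrt(15)/605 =-11890.97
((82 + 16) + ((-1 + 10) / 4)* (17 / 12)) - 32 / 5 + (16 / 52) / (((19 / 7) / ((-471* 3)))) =-1292119 / 19760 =-65.39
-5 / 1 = -5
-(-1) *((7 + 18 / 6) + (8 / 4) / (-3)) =28 / 3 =9.33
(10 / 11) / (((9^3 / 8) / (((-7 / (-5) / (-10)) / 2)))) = -28 / 40095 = -0.00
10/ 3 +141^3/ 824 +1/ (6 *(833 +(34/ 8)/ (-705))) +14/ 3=6600371946239/ 1935611432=3409.97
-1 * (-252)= 252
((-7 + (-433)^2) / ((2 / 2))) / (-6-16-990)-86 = -137257 / 506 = -271.26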